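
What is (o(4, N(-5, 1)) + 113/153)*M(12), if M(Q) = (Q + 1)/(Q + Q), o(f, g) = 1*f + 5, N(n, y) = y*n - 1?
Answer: 9685/1836 ≈ 5.2751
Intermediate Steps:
N(n, y) = -1 + n*y (N(n, y) = n*y - 1 = -1 + n*y)
o(f, g) = 5 + f (o(f, g) = f + 5 = 5 + f)
M(Q) = (1 + Q)/(2*Q) (M(Q) = (1 + Q)/((2*Q)) = (1 + Q)*(1/(2*Q)) = (1 + Q)/(2*Q))
(o(4, N(-5, 1)) + 113/153)*M(12) = ((5 + 4) + 113/153)*((½)*(1 + 12)/12) = (9 + 113*(1/153))*((½)*(1/12)*13) = (9 + 113/153)*(13/24) = (1490/153)*(13/24) = 9685/1836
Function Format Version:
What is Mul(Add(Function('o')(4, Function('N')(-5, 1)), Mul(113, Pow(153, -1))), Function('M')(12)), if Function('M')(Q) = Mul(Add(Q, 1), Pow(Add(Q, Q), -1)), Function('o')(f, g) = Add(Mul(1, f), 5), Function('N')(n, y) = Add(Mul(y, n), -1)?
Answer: Rational(9685, 1836) ≈ 5.2751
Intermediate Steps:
Function('N')(n, y) = Add(-1, Mul(n, y)) (Function('N')(n, y) = Add(Mul(n, y), -1) = Add(-1, Mul(n, y)))
Function('o')(f, g) = Add(5, f) (Function('o')(f, g) = Add(f, 5) = Add(5, f))
Function('M')(Q) = Mul(Rational(1, 2), Pow(Q, -1), Add(1, Q)) (Function('M')(Q) = Mul(Add(1, Q), Pow(Mul(2, Q), -1)) = Mul(Add(1, Q), Mul(Rational(1, 2), Pow(Q, -1))) = Mul(Rational(1, 2), Pow(Q, -1), Add(1, Q)))
Mul(Add(Function('o')(4, Function('N')(-5, 1)), Mul(113, Pow(153, -1))), Function('M')(12)) = Mul(Add(Add(5, 4), Mul(113, Pow(153, -1))), Mul(Rational(1, 2), Pow(12, -1), Add(1, 12))) = Mul(Add(9, Mul(113, Rational(1, 153))), Mul(Rational(1, 2), Rational(1, 12), 13)) = Mul(Add(9, Rational(113, 153)), Rational(13, 24)) = Mul(Rational(1490, 153), Rational(13, 24)) = Rational(9685, 1836)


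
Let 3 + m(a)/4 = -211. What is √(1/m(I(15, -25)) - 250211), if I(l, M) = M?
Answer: 7*I*√935401062/428 ≈ 500.21*I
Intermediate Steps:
m(a) = -856 (m(a) = -12 + 4*(-211) = -12 - 844 = -856)
√(1/m(I(15, -25)) - 250211) = √(1/(-856) - 250211) = √(-1/856 - 250211) = √(-214180617/856) = 7*I*√935401062/428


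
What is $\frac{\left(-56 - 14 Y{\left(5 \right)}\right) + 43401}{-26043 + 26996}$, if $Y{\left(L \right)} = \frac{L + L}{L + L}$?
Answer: $\frac{43331}{953} \approx 45.468$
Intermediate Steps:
$Y{\left(L \right)} = 1$ ($Y{\left(L \right)} = \frac{2 L}{2 L} = 2 L \frac{1}{2 L} = 1$)
$\frac{\left(-56 - 14 Y{\left(5 \right)}\right) + 43401}{-26043 + 26996} = \frac{\left(-56 - 14\right) + 43401}{-26043 + 26996} = \frac{\left(-56 - 14\right) + 43401}{953} = \left(-70 + 43401\right) \frac{1}{953} = 43331 \cdot \frac{1}{953} = \frac{43331}{953}$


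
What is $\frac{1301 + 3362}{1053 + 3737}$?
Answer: $\frac{4663}{4790} \approx 0.97349$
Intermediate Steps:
$\frac{1301 + 3362}{1053 + 3737} = \frac{4663}{4790}$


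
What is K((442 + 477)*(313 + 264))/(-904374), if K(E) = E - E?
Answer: 0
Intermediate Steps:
K(E) = 0
K((442 + 477)*(313 + 264))/(-904374) = 0/(-904374) = 0*(-1/904374) = 0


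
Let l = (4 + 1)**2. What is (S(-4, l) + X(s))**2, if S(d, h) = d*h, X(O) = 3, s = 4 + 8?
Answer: 9409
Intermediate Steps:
s = 12
l = 25 (l = 5**2 = 25)
(S(-4, l) + X(s))**2 = (-4*25 + 3)**2 = (-100 + 3)**2 = (-97)**2 = 9409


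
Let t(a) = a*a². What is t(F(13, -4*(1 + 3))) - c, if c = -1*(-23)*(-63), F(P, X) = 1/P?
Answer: 3183454/2197 ≈ 1449.0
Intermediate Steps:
t(a) = a³
c = -1449 (c = 23*(-63) = -1449)
t(F(13, -4*(1 + 3))) - c = (1/13)³ - 1*(-1449) = (1/13)³ + 1449 = 1/2197 + 1449 = 3183454/2197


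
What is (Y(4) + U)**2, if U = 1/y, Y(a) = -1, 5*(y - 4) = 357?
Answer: 138384/142129 ≈ 0.97365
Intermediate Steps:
y = 377/5 (y = 4 + (1/5)*357 = 4 + 357/5 = 377/5 ≈ 75.400)
U = 5/377 (U = 1/(377/5) = 5/377 ≈ 0.013263)
(Y(4) + U)**2 = (-1 + 5/377)**2 = (-372/377)**2 = 138384/142129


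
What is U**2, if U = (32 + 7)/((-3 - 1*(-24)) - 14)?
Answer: 1521/49 ≈ 31.041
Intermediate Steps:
U = 39/7 (U = 39/((-3 + 24) - 14) = 39/(21 - 14) = 39/7 ≈ 5.5714)
U**2 = (39/7)**2 = 1521/49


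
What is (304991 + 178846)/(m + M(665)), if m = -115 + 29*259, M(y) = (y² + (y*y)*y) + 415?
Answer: 483837/294529661 ≈ 0.0016427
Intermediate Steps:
M(y) = 415 + y² + y³ (M(y) = (y² + y²*y) + 415 = (y² + y³) + 415 = 415 + y² + y³)
m = 7396 (m = -115 + 7511 = 7396)
(304991 + 178846)/(m + M(665)) = (304991 + 178846)/(7396 + (415 + 665² + 665³)) = 483837/(7396 + (415 + 442225 + 294079625)) = 483837/(7396 + 294522265) = 483837/294529661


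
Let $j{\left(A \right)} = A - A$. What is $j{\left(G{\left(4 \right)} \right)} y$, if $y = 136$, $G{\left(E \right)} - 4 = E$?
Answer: $0$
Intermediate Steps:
$G{\left(E \right)} = 4 + E$
$j{\left(A \right)} = 0$
$j{\left(G{\left(4 \right)} \right)} y = 0 \cdot 136 = 0$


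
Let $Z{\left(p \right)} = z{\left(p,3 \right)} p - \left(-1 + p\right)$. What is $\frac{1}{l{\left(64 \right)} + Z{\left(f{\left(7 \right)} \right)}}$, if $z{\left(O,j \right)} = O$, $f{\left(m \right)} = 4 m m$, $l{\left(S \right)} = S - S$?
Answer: $\frac{1}{38221} \approx 2.6164 \cdot 10^{-5}$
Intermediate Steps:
$l{\left(S \right)} = 0$
$f{\left(m \right)} = 4 m^{2}$
$Z{\left(p \right)} = 1 + p^{2} - p$ ($Z{\left(p \right)} = p p - \left(-1 + p\right) = p^{2} - \left(-1 + p\right) = 1 + p^{2} - p$)
$\frac{1}{l{\left(64 \right)} + Z{\left(f{\left(7 \right)} \right)}} = \frac{1}{0 + \left(1 + \left(4 \cdot 7^{2}\right)^{2} - 4 \cdot 7^{2}\right)} = \frac{1}{0 + \left(1 + \left(4 \cdot 49\right)^{2} - 4 \cdot 49\right)} = \frac{1}{0 + \left(1 + 196^{2} - 196\right)} = \frac{1}{0 + \left(1 + 38416 - 196\right)} = \frac{1}{0 + 38221} = \frac{1}{38221}$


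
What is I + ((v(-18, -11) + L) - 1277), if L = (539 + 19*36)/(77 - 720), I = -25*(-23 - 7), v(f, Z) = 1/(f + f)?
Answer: -12243667/23148 ≈ -528.93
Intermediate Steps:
v(f, Z) = 1/(2*f)
I = 750 (I = -25*(-30) = 750)
L = -1223/643 (L = (539 + 684)/(-643) = 1223*(-1/643) = -1223/643 ≈ -1.9020)
I + ((v(-18, -11) + L) - 1277) = 750 + (((1/2)/(-18) - 1223/643) - 1277) = 750 + (((1/2)*(-1/18) - 1223/643) - 1277) = 750 + ((-1/36 - 1223/643) - 1277) = 750 + (-44671/23148 - 1277) = 750 - 29604667/23148 = -12243667/23148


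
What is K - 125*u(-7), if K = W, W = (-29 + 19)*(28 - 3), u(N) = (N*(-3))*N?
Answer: 18125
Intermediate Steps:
u(N) = -3*N² (u(N) = (-3*N)*N = -3*N²)
W = -250 (W = -10*25 = -250)
K = -250
K - 125*u(-7) = -250 - (-375)*(-7)² = -250 - (-375)*49 = -250 - 125*(-147) = -250 + 18375 = 18125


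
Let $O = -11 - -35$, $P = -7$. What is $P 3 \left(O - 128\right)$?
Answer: $2184$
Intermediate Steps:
$O = 24$ ($O = -11 + 35 = 24$)
$P 3 \left(O - 128\right) = \left(-7\right) 3 \left(24 - 128\right) = \left(-21\right) \left(-104\right) = 2184$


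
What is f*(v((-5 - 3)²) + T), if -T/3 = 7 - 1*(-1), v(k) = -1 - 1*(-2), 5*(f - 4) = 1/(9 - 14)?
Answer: -2277/25 ≈ -91.080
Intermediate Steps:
f = 99/25 (f = 4 + 1/(5*(9 - 14)) = 4 + (⅕)/(-5) = 4 + (⅕)*(-⅕) = 4 - 1/25 = 99/25 ≈ 3.9600)
v(k) = 1 (v(k) = -1 + 2 = 1)
T = -24 (T = -3*(7 - 1*(-1)) = -3*(7 + 1) = -3*8 = -24)
f*(v((-5 - 3)²) + T) = 99*(1 - 24)/25 = (99/25)*(-23) = -2277/25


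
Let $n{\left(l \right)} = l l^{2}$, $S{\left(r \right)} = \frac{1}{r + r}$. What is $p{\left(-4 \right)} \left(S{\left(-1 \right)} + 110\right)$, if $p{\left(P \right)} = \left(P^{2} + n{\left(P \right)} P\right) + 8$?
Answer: $30660$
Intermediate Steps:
$S{\left(r \right)} = \frac{1}{2 r}$
$n{\left(l \right)} = l^{3}$
$p{\left(P \right)} = 8 + P^{2} + P^{4}$ ($p{\left(P \right)} = \left(P^{2} + P^{3} P\right) + 8 = \left(P^{2} + P^{4}\right) + 8 = 8 + P^{2} + P^{4}$)
$p{\left(-4 \right)} \left(S{\left(-1 \right)} + 110\right) = \left(8 + \left(-4\right)^{2} + \left(-4\right)^{4}\right) \left(\frac{1}{2 \left(-1\right)} + 110\right) = \left(8 + 16 + 256\right) \left(\frac{1}{2} \left(-1\right) + 110\right) = 280 \left(- \frac{1}{2} + 110\right) = 280 \cdot \frac{219}{2} = 30660$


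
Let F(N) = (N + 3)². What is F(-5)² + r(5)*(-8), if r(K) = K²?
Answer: -184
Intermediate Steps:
F(N) = (3 + N)²
F(-5)² + r(5)*(-8) = ((3 - 5)²)² + 5²*(-8) = ((-2)²)² + 25*(-8) = 4² - 200 = 16 - 200 = -184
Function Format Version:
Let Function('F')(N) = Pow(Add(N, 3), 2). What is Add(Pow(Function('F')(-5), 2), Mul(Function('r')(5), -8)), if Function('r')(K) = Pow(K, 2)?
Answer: -184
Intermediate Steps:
Function('F')(N) = Pow(Add(3, N), 2)
Add(Pow(Function('F')(-5), 2), Mul(Function('r')(5), -8)) = Add(Pow(Pow(Add(3, -5), 2), 2), Mul(Pow(5, 2), -8)) = Add(Pow(Pow(-2, 2), 2), Mul(25, -8)) = Add(Pow(4, 2), -200) = Add(16, -200) = -184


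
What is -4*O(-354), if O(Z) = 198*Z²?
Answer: -99250272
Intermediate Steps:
-4*O(-354) = -792*(-354)² = -792*125316 = -4*24812568 = -99250272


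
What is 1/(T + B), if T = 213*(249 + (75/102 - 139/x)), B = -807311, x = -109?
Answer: -3706/2793752381 ≈ -1.3265e-6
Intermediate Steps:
T = 198142185/3706 (T = 213*(249 + (75/102 - 139/(-109))) = 213*(249 + (75*(1/102) - 139*(-1/109))) = 213*(249 + (25/34 + 139/109)) = 213*(249 + 7451/3706) = 213*(930245/3706) = 198142185/3706 ≈ 53465.)
1/(T + B) = 1/(198142185/3706 - 807311) = 1/(-2793752381/3706) = -3706/2793752381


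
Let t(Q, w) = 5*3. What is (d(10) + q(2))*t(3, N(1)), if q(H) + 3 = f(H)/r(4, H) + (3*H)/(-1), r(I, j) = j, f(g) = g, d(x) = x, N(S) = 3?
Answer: 30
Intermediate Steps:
t(Q, w) = 15
q(H) = -2 - 3*H (q(H) = -3 + (H/H + (3*H)/(-1)) = -3 + (1 + (3*H)*(-1)) = -3 + (1 - 3*H) = -2 - 3*H)
(d(10) + q(2))*t(3, N(1)) = (10 + (-2 - 3*2))*15 = (10 + (-2 - 6))*15 = (10 - 8)*15 = 2*15 = 30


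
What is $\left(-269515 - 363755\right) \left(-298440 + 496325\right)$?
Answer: $-125314633950$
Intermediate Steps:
$\left(-269515 - 363755\right) \left(-298440 + 496325\right) = \left(-633270\right) 197885 = -125314633950$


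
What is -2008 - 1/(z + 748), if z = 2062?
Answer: -5642481/2810 ≈ -2008.0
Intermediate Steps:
-2008 - 1/(z + 748) = -2008 - 1/(2062 + 748) = -2008 - 1/2810 = -5642481/2810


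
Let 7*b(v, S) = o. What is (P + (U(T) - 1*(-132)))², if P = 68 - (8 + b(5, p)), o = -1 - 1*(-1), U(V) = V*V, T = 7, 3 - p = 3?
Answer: 58081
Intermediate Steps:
p = 0 (p = 3 - 1*3 = 3 - 3 = 0)
U(V) = V²
o = 0 (o = -1 + 1 = 0)
b(v, S) = 0 (b(v, S) = (⅐)*0 = 0)
P = 60 (P = 68 - (8 + 0) = 68 - 8 = 60)
(P + (U(T) - 1*(-132)))² = (60 + (7² - 1*(-132)))² = (60 + (49 + 132))² = (60 + 181)² = 241² = 58081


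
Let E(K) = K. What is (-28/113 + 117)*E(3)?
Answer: 39579/113 ≈ 350.26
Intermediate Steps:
(-28/113 + 117)*E(3) = (-28/113 + 117)*3 = (13193/113)*3 = 39579/113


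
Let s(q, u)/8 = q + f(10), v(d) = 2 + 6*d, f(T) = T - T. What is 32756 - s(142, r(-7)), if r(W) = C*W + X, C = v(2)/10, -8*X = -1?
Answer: 31620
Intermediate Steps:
f(T) = 0
X = ⅛ (X = -⅛*(-1) = ⅛ ≈ 0.12500)
C = 7/5 (C = (2 + 6*2)/10 = (2 + 12)*(⅒) = 14*(⅒) = 7/5 ≈ 1.4000)
r(W) = ⅛ + 7*W/5 (r(W) = 7*W/5 + ⅛ = ⅛ + 7*W/5)
s(q, u) = 8*q (s(q, u) = 8*(q + 0) = 8*q)
32756 - s(142, r(-7)) = 32756 - 8*142 = 32756 - 1*1136 = 32756 - 1136 = 31620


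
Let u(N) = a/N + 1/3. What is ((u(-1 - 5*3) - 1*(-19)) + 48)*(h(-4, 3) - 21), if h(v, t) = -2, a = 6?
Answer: -36961/24 ≈ -1540.0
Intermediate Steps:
u(N) = ⅓ + 6/N (u(N) = 6/N + 1/3 = 6/N + 1*(⅓) = 6/N + ⅓ = ⅓ + 6/N)
((u(-1 - 5*3) - 1*(-19)) + 48)*(h(-4, 3) - 21) = (((18 + (-1 - 5*3))/(3*(-1 - 5*3)) - 1*(-19)) + 48)*(-2 - 21) = (((18 + (-1 - 15))/(3*(-1 - 15)) + 19) + 48)*(-23) = (((⅓)*(18 - 16)/(-16) + 19) + 48)*(-23) = (((⅓)*(-1/16)*2 + 19) + 48)*(-23) = ((-1/24 + 19) + 48)*(-23) = (455/24 + 48)*(-23) = (1607/24)*(-23) = -36961/24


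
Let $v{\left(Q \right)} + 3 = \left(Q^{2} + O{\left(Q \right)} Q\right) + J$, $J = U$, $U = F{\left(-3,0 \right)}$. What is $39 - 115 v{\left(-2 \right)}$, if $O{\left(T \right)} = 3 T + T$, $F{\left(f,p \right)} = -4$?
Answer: $-1456$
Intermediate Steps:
$U = -4$
$O{\left(T \right)} = 4 T$
$J = -4$
$v{\left(Q \right)} = -7 + 5 Q^{2}$ ($v{\left(Q \right)} = -3 - \left(4 - Q^{2} - 4 Q Q\right) = -3 + \left(\left(Q^{2} + 4 Q^{2}\right) - 4\right) = -3 + \left(5 Q^{2} - 4\right) = -3 + \left(-4 + 5 Q^{2}\right) = -7 + 5 Q^{2}$)
$39 - 115 v{\left(-2 \right)} = 39 - 115 \left(-7 + 5 \left(-2\right)^{2}\right) = 39 - 115 \left(-7 + 5 \cdot 4\right) = 39 - 115 \left(-7 + 20\right) = 39 - 1495 = -1456$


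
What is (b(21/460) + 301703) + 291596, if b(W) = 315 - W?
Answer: 273062419/460 ≈ 5.9361e+5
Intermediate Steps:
(b(21/460) + 301703) + 291596 = ((315 - 21/460) + 301703) + 291596 = (144879/460 + 301703) + 291596 = 138928259/460 + 291596 = 273062419/460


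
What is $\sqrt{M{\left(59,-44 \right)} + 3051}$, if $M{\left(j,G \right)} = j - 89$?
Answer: $\sqrt{3021} \approx 54.964$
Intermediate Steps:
$M{\left(j,G \right)} = -89 + j$ ($M{\left(j,G \right)} = j - 89 = -89 + j$)
$\sqrt{M{\left(59,-44 \right)} + 3051} = \sqrt{\left(-89 + 59\right) + 3051} = \sqrt{-30 + 3051} = \sqrt{3021}$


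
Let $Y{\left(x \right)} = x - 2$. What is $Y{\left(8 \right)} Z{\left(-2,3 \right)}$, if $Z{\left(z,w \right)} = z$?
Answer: $-12$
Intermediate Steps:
$Y{\left(x \right)} = -2 + x$ ($Y{\left(x \right)} = x - 2 = -2 + x$)
$Y{\left(8 \right)} Z{\left(-2,3 \right)} = \left(-2 + 8\right) \left(-2\right) = 6 \left(-2\right) = -12$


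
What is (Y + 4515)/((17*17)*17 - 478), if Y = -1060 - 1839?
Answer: 1616/4435 ≈ 0.36437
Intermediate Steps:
Y = -2899
(Y + 4515)/((17*17)*17 - 478) = (-2899 + 4515)/((17*17)*17 - 478) = 1616/(289*17 - 478) = 1616/(4913 - 478) = 1616/4435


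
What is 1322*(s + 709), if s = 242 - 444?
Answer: 670254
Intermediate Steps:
s = -202
1322*(s + 709) = 1322*(-202 + 709) = 1322*507 = 670254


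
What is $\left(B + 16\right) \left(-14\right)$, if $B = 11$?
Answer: $-378$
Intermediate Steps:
$\left(B + 16\right) \left(-14\right) = \left(11 + 16\right) \left(-14\right) = 27 \left(-14\right) = -378$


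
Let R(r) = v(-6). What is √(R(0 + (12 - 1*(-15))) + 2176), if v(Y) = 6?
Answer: √2182 ≈ 46.712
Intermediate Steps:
R(r) = 6
√(R(0 + (12 - 1*(-15))) + 2176) = √(6 + 2176) = √2182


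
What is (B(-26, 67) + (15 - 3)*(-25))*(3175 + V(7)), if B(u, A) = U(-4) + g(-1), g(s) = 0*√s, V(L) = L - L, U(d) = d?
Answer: -965200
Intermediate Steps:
V(L) = 0
g(s) = 0
B(u, A) = -4 (B(u, A) = -4 + 0 = -4)
(B(-26, 67) + (15 - 3)*(-25))*(3175 + V(7)) = (-4 + (15 - 3)*(-25))*(3175 + 0) = (-4 + 12*(-25))*3175 = (-4 - 300)*3175 = -304*3175 = -965200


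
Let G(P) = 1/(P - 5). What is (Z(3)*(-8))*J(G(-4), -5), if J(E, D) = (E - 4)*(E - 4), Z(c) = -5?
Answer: 54760/81 ≈ 676.05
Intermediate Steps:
G(P) = 1/(-5 + P)
J(E, D) = (-4 + E)² (J(E, D) = (-4 + E)*(-4 + E) = (-4 + E)²)
(Z(3)*(-8))*J(G(-4), -5) = (-5*(-8))*(-4 + 1/(-5 - 4))² = 40*(-4 + 1/(-9))² = 40*(-4 - ⅑)² = 40*(-37/9)² = 40*(1369/81) = 54760/81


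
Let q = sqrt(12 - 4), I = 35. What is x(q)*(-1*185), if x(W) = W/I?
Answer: -74*sqrt(2)/7 ≈ -14.950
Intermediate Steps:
q = 2*sqrt(2) (q = sqrt(8) = 2*sqrt(2) ≈ 2.8284)
x(W) = W/35
x(q)*(-1*185) = ((2*sqrt(2))/35)*(-1*185) = (2*sqrt(2)/35)*(-185) = -74*sqrt(2)/7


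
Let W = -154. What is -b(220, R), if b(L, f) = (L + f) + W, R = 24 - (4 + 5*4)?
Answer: -66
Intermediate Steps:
R = 0 (R = 24 - (4 + 20) = 24 - 1*24 = 24 - 24 = 0)
b(L, f) = -154 + L + f (b(L, f) = (L + f) - 154 = -154 + L + f)
-b(220, R) = -(-154 + 220 + 0) = -1*66 = -66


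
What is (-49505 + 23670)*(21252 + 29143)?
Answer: -1301954825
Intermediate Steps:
(-49505 + 23670)*(21252 + 29143) = -25835*50395 = -1301954825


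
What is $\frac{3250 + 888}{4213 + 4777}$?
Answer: $\frac{2069}{4495} \approx 0.46029$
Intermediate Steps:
$\frac{3250 + 888}{4213 + 4777} = \frac{4138}{8990} = 4138 \cdot \frac{1}{8990} = \frac{2069}{4495}$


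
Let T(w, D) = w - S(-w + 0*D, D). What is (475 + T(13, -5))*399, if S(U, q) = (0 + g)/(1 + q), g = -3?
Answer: 777651/4 ≈ 1.9441e+5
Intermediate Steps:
S(U, q) = -3/(1 + q) (S(U, q) = (0 - 3)/(1 + q) = -3/(1 + q))
T(w, D) = w + 3/(1 + D) (T(w, D) = w - (-3)/(1 + D) = w + 3/(1 + D))
(475 + T(13, -5))*399 = (475 + (3 + 13*(1 - 5))/(1 - 5))*399 = (475 + (3 + 13*(-4))/(-4))*399 = (475 - (3 - 52)/4)*399 = (475 - ¼*(-49))*399 = (475 + 49/4)*399 = (1949/4)*399 = 777651/4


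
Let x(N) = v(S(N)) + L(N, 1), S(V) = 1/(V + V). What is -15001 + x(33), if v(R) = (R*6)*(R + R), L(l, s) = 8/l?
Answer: -5445274/363 ≈ -15001.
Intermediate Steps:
S(V) = 1/(2*V)
v(R) = 12*R² (v(R) = (6*R)*(2*R) = 12*R²)
x(N) = 3/N² + 8/N (x(N) = 12*(1/(2*N))² + 8/N = 12*(1/(4*N²)) + 8/N = 3/N² + 8/N)
-15001 + x(33) = -15001 + (3 + 8*33)/33² = -15001 + (3 + 264)/1089 = -15001 + (1/1089)*267 = -15001 + 89/363 = -5445274/363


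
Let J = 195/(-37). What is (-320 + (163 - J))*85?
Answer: -477190/37 ≈ -12897.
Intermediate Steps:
J = -195/37 (J = 195*(-1/37) = -195/37 ≈ -5.2703)
(-320 + (163 - J))*85 = (-320 + (163 - 1*(-195/37)))*85 = (-320 + (163 + 195/37))*85 = (-320 + 6226/37)*85 = -5614/37*85 = -477190/37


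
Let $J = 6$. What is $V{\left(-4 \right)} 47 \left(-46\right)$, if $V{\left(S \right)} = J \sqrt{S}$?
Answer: $- 25944 i \approx - 25944.0 i$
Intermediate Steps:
$V{\left(S \right)} = 6 \sqrt{S}$
$V{\left(-4 \right)} 47 \left(-46\right) = 6 \sqrt{-4} \cdot 47 \left(-46\right) = 6 \cdot 2 i 47 \left(-46\right) = 12 i 47 \left(-46\right) = 564 i \left(-46\right) = - 25944 i$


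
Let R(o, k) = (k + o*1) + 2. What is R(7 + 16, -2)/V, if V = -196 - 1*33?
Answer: -23/229 ≈ -0.10044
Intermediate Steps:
R(o, k) = 2 + k + o (R(o, k) = (k + o) + 2 = 2 + k + o)
V = -229 (V = -196 - 33 = -229)
R(7 + 16, -2)/V = (2 - 2 + (7 + 16))/(-229) = (2 - 2 + 23)*(-1/229) = 23*(-1/229) = -23/229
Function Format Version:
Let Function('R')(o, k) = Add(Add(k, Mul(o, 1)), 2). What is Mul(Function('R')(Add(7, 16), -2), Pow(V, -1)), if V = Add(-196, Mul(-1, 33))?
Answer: Rational(-23, 229) ≈ -0.10044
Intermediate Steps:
Function('R')(o, k) = Add(2, k, o) (Function('R')(o, k) = Add(Add(k, o), 2) = Add(2, k, o))
V = -229 (V = Add(-196, -33) = -229)
Mul(Function('R')(Add(7, 16), -2), Pow(V, -1)) = Mul(Add(2, -2, Add(7, 16)), Pow(-229, -1)) = Mul(Add(2, -2, 23), Rational(-1, 229)) = Mul(23, Rational(-1, 229)) = Rational(-23, 229)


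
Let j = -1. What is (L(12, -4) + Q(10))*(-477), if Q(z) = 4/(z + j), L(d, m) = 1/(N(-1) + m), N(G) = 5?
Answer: -689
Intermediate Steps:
L(d, m) = 1/(5 + m)
Q(z) = 4/(-1 + z) (Q(z) = 4/(z - 1) = 4/(-1 + z))
(L(12, -4) + Q(10))*(-477) = (1/(5 - 4) + 4/(-1 + 10))*(-477) = (1/1 + 4/9)*(-477) = (1 + 4*(⅑))*(-477) = (1 + 4/9)*(-477) = (13/9)*(-477) = -689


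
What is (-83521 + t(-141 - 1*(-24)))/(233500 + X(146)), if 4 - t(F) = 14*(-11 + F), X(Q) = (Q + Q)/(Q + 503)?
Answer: -53039525/151541792 ≈ -0.35000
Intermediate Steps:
X(Q) = 2*Q/(503 + Q) (X(Q) = (2*Q)/(503 + Q) = 2*Q/(503 + Q))
t(F) = 158 - 14*F (t(F) = 4 - 14*(-11 + F) = 4 - (-154 + 14*F) = 4 + (154 - 14*F) = 158 - 14*F)
(-83521 + t(-141 - 1*(-24)))/(233500 + X(146)) = (-83521 + (158 - 14*(-141 - 1*(-24))))/(233500 + 2*146/(503 + 146)) = (-83521 + (158 - 14*(-141 + 24)))/(233500 + 2*146/649) = (-83521 + (158 - 14*(-117)))/(233500 + 2*146*(1/649)) = (-83521 + (158 + 1638))/(233500 + 292/649) = (-83521 + 1796)/(151541792/649) = -81725*649/151541792 = -53039525/151541792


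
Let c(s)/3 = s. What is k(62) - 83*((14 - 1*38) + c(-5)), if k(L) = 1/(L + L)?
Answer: 401389/124 ≈ 3237.0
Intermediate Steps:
c(s) = 3*s
k(L) = 1/(2*L)
k(62) - 83*((14 - 1*38) + c(-5)) = (1/2)/62 - 83*((14 - 1*38) + 3*(-5)) = (1/2)*(1/62) - 83*((14 - 38) - 15) = 1/124 - 83*(-24 - 15) = 1/124 - 83*(-39) = 1/124 - 1*(-3237) = 1/124 + 3237 = 401389/124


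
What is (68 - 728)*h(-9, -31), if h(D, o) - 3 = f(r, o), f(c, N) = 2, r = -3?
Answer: -3300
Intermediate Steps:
h(D, o) = 5 (h(D, o) = 3 + 2 = 5)
(68 - 728)*h(-9, -31) = (68 - 728)*5 = -660*5 = -3300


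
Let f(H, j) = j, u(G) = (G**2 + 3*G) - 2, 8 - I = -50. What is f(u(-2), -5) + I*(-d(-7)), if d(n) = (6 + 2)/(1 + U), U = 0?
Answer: -469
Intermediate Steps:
I = 58 (I = 8 - 1*(-50) = 8 + 50 = 58)
d(n) = 8 (d(n) = (6 + 2)/(1 + 0) = 8/1 = 8*1 = 8)
u(G) = -2 + G**2 + 3*G
f(u(-2), -5) + I*(-d(-7)) = -5 + 58*(-1*8) = -5 + 58*(-8) = -5 - 464 = -469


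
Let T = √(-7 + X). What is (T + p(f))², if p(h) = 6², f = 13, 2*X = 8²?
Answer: 1681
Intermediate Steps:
X = 32 (X = (½)*8² = (½)*64 = 32)
T = 5 (T = √(-7 + 32) = √25 = 5)
p(h) = 36
(T + p(f))² = (5 + 36)² = 41² = 1681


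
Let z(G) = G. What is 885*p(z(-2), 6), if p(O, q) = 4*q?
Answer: 21240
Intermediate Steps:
885*p(z(-2), 6) = 885*(4*6) = 885*24 = 21240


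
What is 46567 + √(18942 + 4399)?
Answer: 46567 + √23341 ≈ 46720.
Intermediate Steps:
46567 + √(18942 + 4399) = 46567 + √23341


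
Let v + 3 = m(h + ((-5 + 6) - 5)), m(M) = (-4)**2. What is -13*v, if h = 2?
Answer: -169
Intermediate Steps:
m(M) = 16
v = 13 (v = -3 + 16 = 13)
-13*v = -13*13 = -169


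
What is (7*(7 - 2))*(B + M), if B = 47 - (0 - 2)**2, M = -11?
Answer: 1120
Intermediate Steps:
B = 43 (B = 47 - 1*(-2)**2 = 47 - 1*4 = 47 - 4 = 43)
(7*(7 - 2))*(B + M) = (7*(7 - 2))*(43 - 11) = (7*5)*32 = 35*32 = 1120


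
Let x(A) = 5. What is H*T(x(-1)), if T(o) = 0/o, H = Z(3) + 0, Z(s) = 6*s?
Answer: 0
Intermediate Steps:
H = 18 (H = 6*3 + 0 = 18 + 0 = 18)
T(o) = 0
H*T(x(-1)) = 18*0 = 0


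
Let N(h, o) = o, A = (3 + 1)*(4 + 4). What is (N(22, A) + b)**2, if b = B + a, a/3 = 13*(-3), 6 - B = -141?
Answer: 3844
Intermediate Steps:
B = 147 (B = 6 - 1*(-141) = 6 + 141 = 147)
A = 32 (A = 4*8 = 32)
a = -117 (a = 3*(13*(-3)) = 3*(-39) = -117)
b = 30 (b = 147 - 117 = 30)
(N(22, A) + b)**2 = (32 + 30)**2 = 62**2 = 3844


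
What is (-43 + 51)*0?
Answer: 0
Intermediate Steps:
(-43 + 51)*0 = 8*0 = 0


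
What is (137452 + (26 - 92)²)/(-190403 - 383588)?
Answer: -141808/573991 ≈ -0.24706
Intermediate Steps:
(137452 + (26 - 92)²)/(-190403 - 383588) = (137452 + (-66)²)/(-573991) = (137452 + 4356)*(-1/573991) = 141808*(-1/573991) = -141808/573991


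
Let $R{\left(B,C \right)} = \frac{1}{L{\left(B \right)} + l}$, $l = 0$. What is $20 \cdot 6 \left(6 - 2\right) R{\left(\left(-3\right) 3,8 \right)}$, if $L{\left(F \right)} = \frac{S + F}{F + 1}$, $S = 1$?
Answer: $480$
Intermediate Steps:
$L{\left(F \right)} = 1$ ($L{\left(F \right)} = \frac{1 + F}{F + 1} = \frac{1 + F}{1 + F} = 1$)
$R{\left(B,C \right)} = 1$ ($R{\left(B,C \right)} = \frac{1}{1 + 0} = 1^{-1} = 1$)
$20 \cdot 6 \left(6 - 2\right) R{\left(\left(-3\right) 3,8 \right)} = 20 \cdot 6 \left(6 - 2\right) 1 = 20 \cdot 6 \cdot 4 \cdot 1 = 20 \cdot 24 \cdot 1 = 480 \cdot 1 = 480$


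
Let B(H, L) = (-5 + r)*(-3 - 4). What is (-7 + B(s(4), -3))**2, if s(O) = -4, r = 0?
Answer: 784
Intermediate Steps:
B(H, L) = 35 (B(H, L) = (-5 + 0)*(-3 - 4) = -5*(-7) = 35)
(-7 + B(s(4), -3))**2 = (-7 + 35)**2 = 28**2 = 784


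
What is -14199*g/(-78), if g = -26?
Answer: -4733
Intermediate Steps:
-14199*g/(-78) = -(-369174)/(-78) = -(-369174)*(-1)/78 = -14199*⅓ = -4733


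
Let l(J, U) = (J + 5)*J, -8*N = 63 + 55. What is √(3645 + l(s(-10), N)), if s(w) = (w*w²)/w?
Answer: √14145 ≈ 118.93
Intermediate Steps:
N = -59/4 (N = -(63 + 55)/8 = -⅛*118 = -59/4 ≈ -14.750)
s(w) = w² (s(w) = w³/w = w²)
l(J, U) = J*(5 + J) (l(J, U) = (5 + J)*J = J*(5 + J))
√(3645 + l(s(-10), N)) = √(3645 + (-10)²*(5 + (-10)²)) = √(3645 + 100*(5 + 100)) = √(3645 + 100*105) = √(3645 + 10500) = √14145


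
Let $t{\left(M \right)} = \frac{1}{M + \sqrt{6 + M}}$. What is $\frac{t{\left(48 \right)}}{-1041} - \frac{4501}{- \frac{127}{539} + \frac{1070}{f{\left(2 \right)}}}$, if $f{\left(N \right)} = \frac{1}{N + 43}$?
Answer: $- \frac{947272596409}{10131294241125} + \frac{\sqrt{6}}{780750} \approx -0.093497$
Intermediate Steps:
$f{\left(N \right)} = \frac{1}{43 + N}$
$\frac{t{\left(48 \right)}}{-1041} - \frac{4501}{- \frac{127}{539} + \frac{1070}{f{\left(2 \right)}}} = \frac{1}{\left(48 + \sqrt{6 + 48}\right) \left(-1041\right)} - \frac{4501}{- \frac{127}{539} + \frac{1070}{\frac{1}{43 + 2}}} = \frac{1}{48 + \sqrt{54}} \left(- \frac{1}{1041}\right) - \frac{4501}{\left(-127\right) \frac{1}{539} + \frac{1070}{\frac{1}{45}}} = \frac{1}{48 + 3 \sqrt{6}} \left(- \frac{1}{1041}\right) - \frac{4501}{- \frac{127}{539} + 1070 \frac{1}{\frac{1}{45}}} = - \frac{1}{1041 \left(48 + 3 \sqrt{6}\right)} - \frac{4501}{- \frac{127}{539} + 1070 \cdot 45} = - \frac{1}{1041 \left(48 + 3 \sqrt{6}\right)} - \frac{4501}{- \frac{127}{539} + 48150} = - \frac{1}{1041 \left(48 + 3 \sqrt{6}\right)} - \frac{4501}{\frac{25952723}{539}} = - \frac{1}{1041 \left(48 + 3 \sqrt{6}\right)} - \frac{2426039}{25952723} = - \frac{2426039}{25952723} - \frac{1}{1041 \left(48 + 3 \sqrt{6}\right)}$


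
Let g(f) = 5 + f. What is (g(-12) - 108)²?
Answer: 13225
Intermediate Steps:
(g(-12) - 108)² = ((5 - 12) - 108)² = (-7 - 108)² = (-115)² = 13225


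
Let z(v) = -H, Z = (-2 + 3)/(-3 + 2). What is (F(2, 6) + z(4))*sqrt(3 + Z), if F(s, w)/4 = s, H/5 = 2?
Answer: -2*sqrt(2) ≈ -2.8284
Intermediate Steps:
H = 10 (H = 5*2 = 10)
F(s, w) = 4*s
Z = -1 (Z = 1/(-1) = 1*(-1) = -1)
z(v) = -10 (z(v) = -1*10 = -10)
(F(2, 6) + z(4))*sqrt(3 + Z) = (4*2 - 10)*sqrt(3 - 1) = (8 - 10)*sqrt(2) = -2*sqrt(2)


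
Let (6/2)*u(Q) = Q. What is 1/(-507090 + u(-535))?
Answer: -3/1521805 ≈ -1.9713e-6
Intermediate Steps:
u(Q) = Q/3
1/(-507090 + u(-535)) = 1/(-507090 + (⅓)*(-535)) = 1/(-507090 - 535/3) = 1/(-1521805/3) = -3/1521805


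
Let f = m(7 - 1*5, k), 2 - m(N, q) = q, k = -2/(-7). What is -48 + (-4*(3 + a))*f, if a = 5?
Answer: -720/7 ≈ -102.86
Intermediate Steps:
k = 2/7 (k = -2*(-1/7) = 2/7 ≈ 0.28571)
m(N, q) = 2 - q
f = 12/7 (f = 2 - 1*2/7 = 2 - 2/7 = 12/7 ≈ 1.7143)
-48 + (-4*(3 + a))*f = -48 - 4*(3 + 5)*(12/7) = -48 - 4*8*(12/7) = -48 - 32*12/7 = -48 - 384/7 = -720/7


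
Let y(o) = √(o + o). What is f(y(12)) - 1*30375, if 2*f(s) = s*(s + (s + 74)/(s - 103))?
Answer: -321394479/10585 - 7646*√6/10585 ≈ -30365.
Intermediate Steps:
y(o) = √2*√o (y(o) = √(2*o) = √2*√o)
f(s) = s*(s + (74 + s)/(-103 + s))/2 (f(s) = (s*(s + (s + 74)/(s - 103)))/2 = (s*(s + (74 + s)/(-103 + s)))/2 = s*(s + (74 + s)/(-103 + s))/2)
f(y(12)) - 1*30375 = (√2*√12)*(74 + (√2*√12)² - 102*√2*√12)/(2*(-103 + √2*√12)) - 1*30375 = (√2*(2*√3))*(74 + (√2*(2*√3))² - 102*√2*2*√3)/(2*(-103 + √2*(2*√3))) - 30375 = (2*√6)*(74 + (2*√6)² - 204*√6)/(2*(-103 + 2*√6)) - 30375 = (2*√6)*(74 + 24 - 204*√6)/(2*(-103 + 2*√6)) - 30375 = (2*√6)*(98 - 204*√6)/(2*(-103 + 2*√6)) - 30375 = √6*(98 - 204*√6)/(-103 + 2*√6) - 30375 = -30375 + √6*(98 - 204*√6)/(-103 + 2*√6)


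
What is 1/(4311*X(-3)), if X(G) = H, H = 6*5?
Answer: 1/129330 ≈ 7.7322e-6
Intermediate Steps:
H = 30
X(G) = 30
1/(4311*X(-3)) = 1/(4311*30) = 1/129330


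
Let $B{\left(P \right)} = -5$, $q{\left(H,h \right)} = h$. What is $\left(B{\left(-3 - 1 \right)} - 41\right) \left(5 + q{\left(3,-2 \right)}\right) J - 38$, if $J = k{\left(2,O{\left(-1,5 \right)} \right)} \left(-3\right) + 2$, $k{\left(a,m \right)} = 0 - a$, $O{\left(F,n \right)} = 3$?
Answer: $-1142$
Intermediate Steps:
$k{\left(a,m \right)} = - a$
$J = 8$ ($J = \left(-1\right) 2 \left(-3\right) + 2 = \left(-2\right) \left(-3\right) + 2 = 6 + 2 = 8$)
$\left(B{\left(-3 - 1 \right)} - 41\right) \left(5 + q{\left(3,-2 \right)}\right) J - 38 = \left(-5 - 41\right) \left(5 - 2\right) 8 - 38 = \left(-46\right) 3 \cdot 8 - 38 = \left(-138\right) 8 - 38 = -1104 - 38 = -1142$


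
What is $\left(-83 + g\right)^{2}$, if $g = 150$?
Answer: $4489$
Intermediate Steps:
$\left(-83 + g\right)^{2} = \left(-83 + 150\right)^{2} = 67^{2} = 4489$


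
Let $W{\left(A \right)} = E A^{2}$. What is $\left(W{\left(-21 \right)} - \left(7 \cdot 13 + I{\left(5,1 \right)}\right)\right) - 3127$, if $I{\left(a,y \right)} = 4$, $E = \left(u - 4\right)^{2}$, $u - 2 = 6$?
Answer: $3834$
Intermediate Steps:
$u = 8$ ($u = 2 + 6 = 8$)
$E = 16$ ($E = \left(8 - 4\right)^{2} = 4^{2} = 16$)
$W{\left(A \right)} = 16 A^{2}$
$\left(W{\left(-21 \right)} - \left(7 \cdot 13 + I{\left(5,1 \right)}\right)\right) - 3127 = \left(16 \left(-21\right)^{2} - \left(7 \cdot 13 + 4\right)\right) - 3127 = \left(16 \cdot 441 - \left(91 + 4\right)\right) - 3127 = \left(7056 - 95\right) - 3127 = 6961 - 3127 = 3834$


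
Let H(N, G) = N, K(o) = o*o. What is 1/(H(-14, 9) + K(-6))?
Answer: 1/22 ≈ 0.045455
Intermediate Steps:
K(o) = o**2
1/(H(-14, 9) + K(-6)) = 1/(-14 + (-6)**2) = 1/(-14 + 36) = 1/22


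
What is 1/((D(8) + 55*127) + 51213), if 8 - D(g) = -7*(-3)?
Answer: 1/58185 ≈ 1.7187e-5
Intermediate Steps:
D(g) = -13 (D(g) = 8 - (-7)*(-3) = 8 - 1*21 = 8 - 21 = -13)
1/((D(8) + 55*127) + 51213) = 1/((-13 + 55*127) + 51213) = 1/((-13 + 6985) + 51213) = 1/(6972 + 51213) = 1/58185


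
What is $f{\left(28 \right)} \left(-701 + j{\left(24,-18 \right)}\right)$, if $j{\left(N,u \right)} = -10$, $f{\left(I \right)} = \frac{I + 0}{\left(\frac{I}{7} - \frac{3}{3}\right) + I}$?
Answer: $- \frac{19908}{31} \approx -642.19$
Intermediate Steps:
$f{\left(I \right)} = \frac{I}{-1 + \frac{8 I}{7}}$ ($f{\left(I \right)} = \frac{I}{\left(I \frac{1}{7} - 1\right) + I} = \frac{I}{\left(\frac{I}{7} - 1\right) + I} = \frac{I}{\left(-1 + \frac{I}{7}\right) + I} = \frac{I}{-1 + \frac{8 I}{7}}$)
$f{\left(28 \right)} \left(-701 + j{\left(24,-18 \right)}\right) = 7 \cdot 28 \frac{1}{-7 + 8 \cdot 28} \left(-701 - 10\right) = 7 \cdot 28 \frac{1}{-7 + 224} \left(-711\right) = 7 \cdot 28 \cdot \frac{1}{217} \left(-711\right) = \frac{28}{31} \left(-711\right) = - \frac{19908}{31}$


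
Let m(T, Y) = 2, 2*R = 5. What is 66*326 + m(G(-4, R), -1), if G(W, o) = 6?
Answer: 21518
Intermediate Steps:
R = 5/2 (R = (½)*5 = 5/2 ≈ 2.5000)
66*326 + m(G(-4, R), -1) = 66*326 + 2 = 21516 + 2 = 21518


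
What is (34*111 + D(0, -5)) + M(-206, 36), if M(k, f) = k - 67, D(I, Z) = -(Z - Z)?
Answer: 3501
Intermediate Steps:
D(I, Z) = 0 (D(I, Z) = -1*0 = 0)
M(k, f) = -67 + k
(34*111 + D(0, -5)) + M(-206, 36) = (34*111 + 0) + (-67 - 206) = (3774 + 0) - 273 = 3774 - 273 = 3501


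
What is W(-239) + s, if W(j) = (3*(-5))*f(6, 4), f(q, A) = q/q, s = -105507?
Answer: -105522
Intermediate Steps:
f(q, A) = 1
W(j) = -15 (W(j) = (3*(-5))*1 = -15*1 = -15)
W(-239) + s = -15 - 105507 = -105522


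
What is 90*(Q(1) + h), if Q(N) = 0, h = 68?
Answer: 6120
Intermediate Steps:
90*(Q(1) + h) = 90*(0 + 68) = 90*68 = 6120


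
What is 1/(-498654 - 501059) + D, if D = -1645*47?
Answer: -77292810596/999713 ≈ -77315.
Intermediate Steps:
D = -77315
1/(-498654 - 501059) + D = 1/(-498654 - 501059) - 77315 = 1/(-999713) - 77315 = -1/999713 - 77315 = -77292810596/999713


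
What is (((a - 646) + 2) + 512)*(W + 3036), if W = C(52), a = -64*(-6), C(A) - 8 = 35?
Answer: 775908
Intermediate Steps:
C(A) = 43 (C(A) = 8 + 35 = 43)
a = 384
W = 43
(((a - 646) + 2) + 512)*(W + 3036) = (((384 - 646) + 2) + 512)*(43 + 3036) = ((-262 + 2) + 512)*3079 = (-260 + 512)*3079 = 252*3079 = 775908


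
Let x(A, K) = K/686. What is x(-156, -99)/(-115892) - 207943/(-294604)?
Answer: 4132973813203/5855395320712 ≈ 0.70584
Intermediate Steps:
x(A, K) = K/686 (x(A, K) = K*(1/686) = K/686)
x(-156, -99)/(-115892) - 207943/(-294604) = ((1/686)*(-99))/(-115892) - 207943/(-294604) = -99/686*(-1/115892) - 207943*(-1/294604) = 99/79501912 + 207943/294604 = 4132973813203/5855395320712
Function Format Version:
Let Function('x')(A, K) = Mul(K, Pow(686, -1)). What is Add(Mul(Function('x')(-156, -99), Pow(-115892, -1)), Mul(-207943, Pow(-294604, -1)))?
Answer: Rational(4132973813203, 5855395320712) ≈ 0.70584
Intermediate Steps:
Function('x')(A, K) = Mul(Rational(1, 686), K) (Function('x')(A, K) = Mul(K, Rational(1, 686)) = Mul(Rational(1, 686), K))
Add(Mul(Function('x')(-156, -99), Pow(-115892, -1)), Mul(-207943, Pow(-294604, -1))) = Add(Mul(Mul(Rational(1, 686), -99), Pow(-115892, -1)), Mul(-207943, Pow(-294604, -1))) = Add(Mul(Rational(-99, 686), Rational(-1, 115892)), Mul(-207943, Rational(-1, 294604))) = Add(Rational(99, 79501912), Rational(207943, 294604)) = Rational(4132973813203, 5855395320712)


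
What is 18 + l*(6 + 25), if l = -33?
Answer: -1005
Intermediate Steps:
18 + l*(6 + 25) = 18 - 33*(6 + 25) = 18 - 33*31 = 18 - 1023 = -1005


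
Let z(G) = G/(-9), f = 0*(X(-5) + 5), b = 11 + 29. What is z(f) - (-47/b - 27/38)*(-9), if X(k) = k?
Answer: -12897/760 ≈ -16.970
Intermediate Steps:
b = 40
f = 0 (f = 0*(-5 + 5) = 0*0 = 0)
z(G) = -G/9 (z(G) = G*(-⅑) = -G/9)
z(f) - (-47/b - 27/38)*(-9) = -⅑*0 - (-47/40 - 27/38)*(-9) = 0 - (-47*1/40 - 27*1/38)*(-9) = 0 - (-47/40 - 27/38)*(-9) = 0 - (-1433)*(-9)/760 = 0 - 1*12897/760 = 0 - 12897/760 = -12897/760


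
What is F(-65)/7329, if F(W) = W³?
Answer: -274625/7329 ≈ -37.471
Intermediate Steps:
F(-65)/7329 = (-65)³/7329 = -274625*1/7329 = -274625/7329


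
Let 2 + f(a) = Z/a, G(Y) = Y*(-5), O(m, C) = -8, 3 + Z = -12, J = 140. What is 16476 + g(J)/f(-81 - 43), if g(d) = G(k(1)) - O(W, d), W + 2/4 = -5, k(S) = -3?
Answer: 3836056/233 ≈ 16464.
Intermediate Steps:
Z = -15 (Z = -3 - 12 = -15)
W = -11/2 (W = -1/2 - 5 = -11/2 ≈ -5.5000)
G(Y) = -5*Y
g(d) = 23 (g(d) = -5*(-3) - 1*(-8) = 15 + 8 = 23)
f(a) = -2 - 15/a
16476 + g(J)/f(-81 - 43) = 16476 + 23/(-2 - 15/(-81 - 43)) = 16476 + 23/(-2 - 15/(-124)) = 16476 + 23/(-2 - 15*(-1/124)) = 16476 + 23/(-2 + 15/124) = 16476 + 23/(-233/124) = 16476 + 23*(-124/233) = 16476 - 2852/233 = 3836056/233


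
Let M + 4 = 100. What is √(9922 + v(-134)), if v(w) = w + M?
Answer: 2*√2471 ≈ 99.418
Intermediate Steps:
M = 96 (M = -4 + 100 = 96)
v(w) = 96 + w (v(w) = w + 96 = 96 + w)
√(9922 + v(-134)) = √(9922 + (96 - 134)) = √(9922 - 38) = √9884 = 2*√2471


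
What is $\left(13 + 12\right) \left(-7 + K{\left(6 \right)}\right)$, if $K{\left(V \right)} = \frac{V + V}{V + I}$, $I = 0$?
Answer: $-125$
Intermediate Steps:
$K{\left(V \right)} = 2$ ($K{\left(V \right)} = \frac{V + V}{V + 0} = \frac{2 V}{V} = 2$)
$\left(13 + 12\right) \left(-7 + K{\left(6 \right)}\right) = \left(13 + 12\right) \left(-7 + 2\right) = 25 \left(-5\right) = -125$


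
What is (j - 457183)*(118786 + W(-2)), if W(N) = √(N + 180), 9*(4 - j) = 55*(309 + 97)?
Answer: -491410673626/9 - 4136941*√178/9 ≈ -5.4607e+10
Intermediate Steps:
j = -22294/9 (j = 4 - 55*(309 + 97)/9 = 4 - 55*406/9 = 4 - ⅑*22330 = 4 - 22330/9 = -22294/9 ≈ -2477.1)
W(N) = √(180 + N)
(j - 457183)*(118786 + W(-2)) = (-22294/9 - 457183)*(118786 + √(180 - 2)) = -4136941*(118786 + √178)/9 = -491410673626/9 - 4136941*√178/9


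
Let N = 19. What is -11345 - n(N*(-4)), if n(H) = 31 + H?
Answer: -11300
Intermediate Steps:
-11345 - n(N*(-4)) = -11345 - (31 + 19*(-4)) = -11345 - (31 - 76) = -11345 - 1*(-45) = -11345 + 45 = -11300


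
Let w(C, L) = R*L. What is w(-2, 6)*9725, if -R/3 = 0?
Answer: 0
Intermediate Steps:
R = 0 (R = -3*0 = 0)
w(C, L) = 0 (w(C, L) = 0*L = 0)
w(-2, 6)*9725 = 0*9725 = 0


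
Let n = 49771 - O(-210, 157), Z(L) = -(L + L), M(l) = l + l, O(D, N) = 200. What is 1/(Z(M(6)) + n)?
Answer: 1/49547 ≈ 2.0183e-5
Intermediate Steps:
M(l) = 2*l
Z(L) = -2*L
n = 49571 (n = 49771 - 1*200 = 49771 - 200 = 49571)
1/(Z(M(6)) + n) = 1/(-4*6 + 49571) = 1/(-2*12 + 49571) = 1/(-24 + 49571) = 1/49547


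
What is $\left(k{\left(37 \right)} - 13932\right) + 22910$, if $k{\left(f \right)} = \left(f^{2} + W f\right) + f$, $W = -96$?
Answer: $6832$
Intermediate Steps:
$k{\left(f \right)} = f^{2} - 95 f$ ($k{\left(f \right)} = \left(f^{2} - 96 f\right) + f = f^{2} - 95 f$)
$\left(k{\left(37 \right)} - 13932\right) + 22910 = \left(37 \left(-95 + 37\right) - 13932\right) + 22910 = \left(37 \left(-58\right) - 13932\right) + 22910 = \left(-2146 - 13932\right) + 22910 = -16078 + 22910 = 6832$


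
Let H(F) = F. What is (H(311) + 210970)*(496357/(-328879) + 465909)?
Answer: 314310619973658/3193 ≈ 9.8437e+10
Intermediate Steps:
(H(311) + 210970)*(496357/(-328879) + 465909) = (311 + 210970)*(496357/(-328879) + 465909) = 211281*(496357*(-1/328879) + 465909) = 211281*(-4819/3193 + 465909) = 211281*(1487642618/3193) = 314310619973658/3193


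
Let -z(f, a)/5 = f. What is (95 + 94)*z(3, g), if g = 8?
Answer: -2835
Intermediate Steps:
z(f, a) = -5*f
(95 + 94)*z(3, g) = (95 + 94)*(-5*3) = 189*(-15) = -2835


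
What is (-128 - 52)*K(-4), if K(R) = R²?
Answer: -2880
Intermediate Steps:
(-128 - 52)*K(-4) = (-128 - 52)*(-4)² = -180*16 = -2880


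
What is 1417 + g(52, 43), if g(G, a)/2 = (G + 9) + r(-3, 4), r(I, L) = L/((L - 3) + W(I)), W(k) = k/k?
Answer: 1543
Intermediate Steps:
W(k) = 1
r(I, L) = L/(-2 + L) (r(I, L) = L/((L - 3) + 1) = L/((-3 + L) + 1) = L/(-2 + L))
g(G, a) = 22 + 2*G (g(G, a) = 2*((G + 9) + 4/(-2 + 4)) = 2*((9 + G) + 4/2) = 2*((9 + G) + 4*(1/2)) = 2*((9 + G) + 2) = 2*(11 + G) = 22 + 2*G)
1417 + g(52, 43) = 1417 + (22 + 2*52) = 1417 + (22 + 104) = 1417 + 126 = 1543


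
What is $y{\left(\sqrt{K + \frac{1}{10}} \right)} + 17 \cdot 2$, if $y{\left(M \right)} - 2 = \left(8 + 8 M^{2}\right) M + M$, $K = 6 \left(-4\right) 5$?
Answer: $36 - \frac{4751 i \sqrt{11990}}{50} \approx 36.0 - 10405.0 i$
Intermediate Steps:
$K = -120$ ($K = \left(-24\right) 5 = -120$)
$y{\left(M \right)} = 2 + M + M \left(8 + 8 M^{2}\right)$ ($y{\left(M \right)} = 2 + \left(\left(8 + 8 M^{2}\right) M + M\right) = 2 + \left(M \left(8 + 8 M^{2}\right) + M\right) = 2 + \left(M + M \left(8 + 8 M^{2}\right)\right) = 2 + M + M \left(8 + 8 M^{2}\right)$)
$y{\left(\sqrt{K + \frac{1}{10}} \right)} + 17 \cdot 2 = \left(2 + 8 \left(\sqrt{-120 + \frac{1}{10}}\right)^{3} + 9 \sqrt{-120 + \frac{1}{10}}\right) + 17 \cdot 2 = \left(2 + 8 \left(\sqrt{-120 + \frac{1}{10}}\right)^{3} + 9 \sqrt{-120 + \frac{1}{10}}\right) + 34 = \left(2 + 8 \left(\sqrt{- \frac{1199}{10}}\right)^{3} + 9 \sqrt{- \frac{1199}{10}}\right) + 34 = \left(2 + 8 \left(\frac{i \sqrt{11990}}{10}\right)^{3} + 9 \frac{i \sqrt{11990}}{10}\right) + 34 = \left(2 + 8 \left(- \frac{1199 i \sqrt{11990}}{100}\right) + \frac{9 i \sqrt{11990}}{10}\right) + 34 = \left(2 - \frac{2398 i \sqrt{11990}}{25} + \frac{9 i \sqrt{11990}}{10}\right) + 34 = \left(2 - \frac{4751 i \sqrt{11990}}{50}\right) + 34 = 36 - \frac{4751 i \sqrt{11990}}{50}$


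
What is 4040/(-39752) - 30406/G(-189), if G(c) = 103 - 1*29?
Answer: -75562392/183853 ≈ -410.99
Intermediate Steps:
G(c) = 74 (G(c) = 103 - 29 = 74)
4040/(-39752) - 30406/G(-189) = 4040/(-39752) - 30406/74 = 4040*(-1/39752) - 30406*1/74 = -505/4969 - 15203/37 = -75562392/183853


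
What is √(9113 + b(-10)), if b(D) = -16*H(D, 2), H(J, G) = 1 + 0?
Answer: √9097 ≈ 95.378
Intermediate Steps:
H(J, G) = 1
b(D) = -16 (b(D) = -16*1 = -16)
√(9113 + b(-10)) = √(9113 - 16) = √9097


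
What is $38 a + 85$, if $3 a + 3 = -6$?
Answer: $-29$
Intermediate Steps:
$a = -3$ ($a = -1 + \frac{1}{3} \left(-6\right) = -1 - 2 = -3$)
$38 a + 85 = 38 \left(-3\right) + 85 = -114 + 85 = -29$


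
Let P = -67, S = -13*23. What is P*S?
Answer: 20033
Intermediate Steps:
S = -299
P*S = -67*(-299) = 20033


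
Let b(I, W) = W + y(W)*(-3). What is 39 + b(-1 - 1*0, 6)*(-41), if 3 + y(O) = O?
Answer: 162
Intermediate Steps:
y(O) = -3 + O
b(I, W) = 9 - 2*W (b(I, W) = W + (-3 + W)*(-3) = W + (9 - 3*W) = 9 - 2*W)
39 + b(-1 - 1*0, 6)*(-41) = 39 + (9 - 2*6)*(-41) = 39 + (9 - 12)*(-41) = 39 - 3*(-41) = 39 + 123 = 162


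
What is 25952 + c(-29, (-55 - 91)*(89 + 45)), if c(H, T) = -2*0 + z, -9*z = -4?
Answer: 233572/9 ≈ 25952.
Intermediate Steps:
z = 4/9 (z = -1/9*(-4) = 4/9 ≈ 0.44444)
c(H, T) = 4/9 (c(H, T) = -2*0 + 4/9 = 0 + 4/9 = 4/9)
25952 + c(-29, (-55 - 91)*(89 + 45)) = 25952 + 4/9 = 233572/9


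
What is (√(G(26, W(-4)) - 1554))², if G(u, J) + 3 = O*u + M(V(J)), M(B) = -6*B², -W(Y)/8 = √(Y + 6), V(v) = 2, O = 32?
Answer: -749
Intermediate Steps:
W(Y) = -8*√(6 + Y) (W(Y) = -8*√(Y + 6) = -8*√(6 + Y))
G(u, J) = -27 + 32*u (G(u, J) = -3 + (32*u - 6*2²) = -3 + (32*u - 6*4) = -3 + (32*u - 24) = -3 + (-24 + 32*u) = -27 + 32*u)
(√(G(26, W(-4)) - 1554))² = (√((-27 + 32*26) - 1554))² = (√((-27 + 832) - 1554))² = (√(805 - 1554))² = (√(-749))² = (I*√749)² = -749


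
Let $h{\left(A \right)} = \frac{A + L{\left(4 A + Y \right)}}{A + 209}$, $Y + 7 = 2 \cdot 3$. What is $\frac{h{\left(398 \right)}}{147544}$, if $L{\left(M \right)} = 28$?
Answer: $\frac{213}{44779604} \approx 4.7566 \cdot 10^{-6}$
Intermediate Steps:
$Y = -1$ ($Y = -7 + 2 \cdot 3 = -7 + 6 = -1$)
$h{\left(A \right)} = \frac{28 + A}{209 + A}$ ($h{\left(A \right)} = \frac{A + 28}{A + 209} = \frac{28 + A}{209 + A}$)
$\frac{h{\left(398 \right)}}{147544} = \frac{\frac{1}{209 + 398} \left(28 + 398\right)}{147544} = \frac{1}{607} \cdot 426 \cdot \frac{1}{147544} = \frac{426}{607} \cdot \frac{1}{147544} = \frac{213}{44779604}$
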